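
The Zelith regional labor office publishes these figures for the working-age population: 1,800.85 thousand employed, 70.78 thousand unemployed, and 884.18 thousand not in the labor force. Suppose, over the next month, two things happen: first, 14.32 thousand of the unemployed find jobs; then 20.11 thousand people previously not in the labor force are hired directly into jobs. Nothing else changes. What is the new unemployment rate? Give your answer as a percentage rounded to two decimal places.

Initially, labor force = 1,800.85 + 70.78 = 1,871.63 thousand, so u = 70.78/1,871.63 = 3.78%.
After the first change, unemployed falls and employed rises by 14.32; labor force unchanged → E = 1,815.17, U = 56.46, labor force = 1,871.63 thousand.
After the second change, employed and labor force both rise by 20.11; unemployed unchanged → E = 1,835.28, U = 56.46, labor force = 1,891.74 thousand.
New unemployment rate = 56.46 / 1,891.74 = 2.98%.

New unemployment rate ≈ 2.98%.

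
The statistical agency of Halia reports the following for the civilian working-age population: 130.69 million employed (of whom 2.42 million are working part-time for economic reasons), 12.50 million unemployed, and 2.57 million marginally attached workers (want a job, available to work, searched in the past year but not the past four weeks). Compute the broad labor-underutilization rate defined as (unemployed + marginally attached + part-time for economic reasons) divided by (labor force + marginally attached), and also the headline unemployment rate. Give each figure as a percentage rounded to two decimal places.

Broad underutilization rate ≈ 12.00%; headline unemployment rate ≈ 8.73%.

Labor force = 130.69 + 12.50 = 143.19 million.
Numerator = 12.50 + 2.57 + 2.42 = 17.49 million.
Denominator = 143.19 + 2.57 = 145.76 million.
Broad rate = 17.49 / 145.76 = 12.00%.
Headline unemployment rate = 12.50 / 143.19 = 8.73%.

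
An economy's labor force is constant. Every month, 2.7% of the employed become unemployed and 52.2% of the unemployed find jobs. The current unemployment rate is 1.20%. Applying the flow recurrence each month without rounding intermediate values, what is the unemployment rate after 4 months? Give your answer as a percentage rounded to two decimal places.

Unemployment rate after four months ≈ 4.76%.

With a fixed labor force, u_{t+1} = u_t + s·(1−u_t) − f·u_t = u_t·(1−s−f) + s.
Here 1−s−f = 0.451 and s = 0.027.
u_1 = 0.012000 × 0.451 + 0.027 = 0.032412.
u_2 = 0.032412 × 0.451 + 0.027 = 0.041618.
u_3 = 0.041618 × 0.451 + 0.027 = 0.045770.
u_4 = 0.045770 × 0.451 + 0.027 = 0.047642.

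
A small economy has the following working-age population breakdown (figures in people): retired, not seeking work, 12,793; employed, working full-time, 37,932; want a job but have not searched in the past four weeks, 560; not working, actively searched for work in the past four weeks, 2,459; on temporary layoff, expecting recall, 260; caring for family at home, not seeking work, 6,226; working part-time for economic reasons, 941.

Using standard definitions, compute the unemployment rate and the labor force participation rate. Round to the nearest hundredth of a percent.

Unemployment rate ≈ 6.54%; labor force participation rate ≈ 67.99%.

Employed = 37,932 + 941 = 38,873 (anyone who worked, including part-time for economic reasons, counts as employed).
Unemployed = 2,459 + 260 = 2,719 (jobless and actively searching, or on temporary layoff).
Labor force = 38,873 + 2,719 = 41,592.
Not in labor force = 12,793 + 560 + 6,226 = 19,579 (those not working and not actively searching are outside the labor force — including those who want a job but have given up searching).
Civilian working-age population = 41,592 + 19,579 = 61,171.
Unemployment rate = 2,719 / 41,592 = 6.54%.
Labor force participation rate = 41,592 / 61,171 = 67.99%.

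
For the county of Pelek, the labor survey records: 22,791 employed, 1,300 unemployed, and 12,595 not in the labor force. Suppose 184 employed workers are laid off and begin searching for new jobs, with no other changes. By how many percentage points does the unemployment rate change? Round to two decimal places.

Initially, labor force = 22,791 + 1,300 = 24,091, so u = 1,300/24,091 = 5.40%.
After the change, employed falls and unemployed rises by 184; labor force unchanged → E = 22,607, U = 1,484, labor force = 24,091.
New unemployment rate = 1,484 / 24,091 = 6.16%.
Change = 6.16% − 5.40% = +0.76 percentage points.

The unemployment rate changes by +0.76 percentage points.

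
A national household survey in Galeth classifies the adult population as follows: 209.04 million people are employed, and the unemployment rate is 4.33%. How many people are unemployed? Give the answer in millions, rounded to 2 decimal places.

About 9.46 million are unemployed.

Let U be the number unemployed. The labor force is E + U, and U/(E+U) = 0.0433.
So U = 0.0433 × 209.04 / (1 − 0.0433) = 9.0514 / 0.9567 ≈ 9.46 million.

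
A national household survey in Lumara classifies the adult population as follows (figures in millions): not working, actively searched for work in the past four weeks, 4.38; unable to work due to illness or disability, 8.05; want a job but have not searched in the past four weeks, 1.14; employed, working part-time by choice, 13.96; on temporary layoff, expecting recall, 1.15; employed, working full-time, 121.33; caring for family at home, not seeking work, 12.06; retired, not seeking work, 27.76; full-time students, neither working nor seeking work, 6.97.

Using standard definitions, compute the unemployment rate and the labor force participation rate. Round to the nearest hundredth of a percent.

Employed = 13.96 + 121.33 = 135.29 million.
Unemployed = 4.38 + 1.15 = 5.53 million (jobless and actively searching, or on temporary layoff).
Labor force = 135.29 + 5.53 = 140.82 million.
Not in labor force = 8.05 + 1.14 + 12.06 + 27.76 + 6.97 = 55.98 million (those not working and not actively searching are outside the labor force — including those who want a job but have given up searching).
Civilian working-age population = 140.82 + 55.98 = 196.80 million.
Unemployment rate = 5.53 / 140.82 = 3.93%.
Labor force participation rate = 140.82 / 196.80 = 71.55%.

Unemployment rate ≈ 3.93%; labor force participation rate ≈ 71.55%.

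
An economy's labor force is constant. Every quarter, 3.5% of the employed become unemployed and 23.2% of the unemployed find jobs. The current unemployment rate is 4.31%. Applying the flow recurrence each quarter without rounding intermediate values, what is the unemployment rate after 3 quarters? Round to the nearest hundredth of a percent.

With a fixed labor force, u_{t+1} = u_t + s·(1−u_t) − f·u_t = u_t·(1−s−f) + s.
Here 1−s−f = 0.733 and s = 0.035.
u_1 = 0.043100 × 0.733 + 0.035 = 0.066592.
u_2 = 0.066592 × 0.733 + 0.035 = 0.083812.
u_3 = 0.083812 × 0.733 + 0.035 = 0.096434.

Unemployment rate after three quarters ≈ 9.64%.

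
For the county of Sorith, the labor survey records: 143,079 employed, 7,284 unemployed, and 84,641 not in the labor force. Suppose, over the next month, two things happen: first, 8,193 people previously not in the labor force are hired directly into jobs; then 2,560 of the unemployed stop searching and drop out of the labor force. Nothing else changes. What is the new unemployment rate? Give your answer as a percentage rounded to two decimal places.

New unemployment rate ≈ 3.03%.

Initially, labor force = 143,079 + 7,284 = 150,363, so u = 7,284/150,363 = 4.84%.
After the first change, employed and labor force both rise by 8,193; unemployed unchanged → E = 151,272, U = 7,284, labor force = 158,556.
After the second change, unemployed and labor force both fall by 2,560 → E = 151,272, U = 4,724, labor force = 155,996.
New unemployment rate = 4,724 / 155,996 = 3.03%.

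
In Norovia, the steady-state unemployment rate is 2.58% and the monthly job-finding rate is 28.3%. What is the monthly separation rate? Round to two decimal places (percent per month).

Separation rate ≈ 0.75% per month.

From u* = s/(s+f): s = u·f/(1−u).
s = 0.0258 × 28.3 / (1 − 0.0258) = 0.7301 / 0.9742 ≈ 0.75% per month.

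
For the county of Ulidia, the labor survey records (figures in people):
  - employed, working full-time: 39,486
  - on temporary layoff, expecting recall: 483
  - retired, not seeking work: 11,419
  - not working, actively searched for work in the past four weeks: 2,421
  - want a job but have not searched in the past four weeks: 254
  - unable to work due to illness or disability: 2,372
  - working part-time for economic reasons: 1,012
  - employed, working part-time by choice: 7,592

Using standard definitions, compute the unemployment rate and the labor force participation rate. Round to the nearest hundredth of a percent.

Employed = 39,486 + 1,012 + 7,592 = 48,090 (anyone who worked, including part-time for economic reasons, counts as employed).
Unemployed = 483 + 2,421 = 2,904 (jobless and actively searching, or on temporary layoff).
Labor force = 48,090 + 2,904 = 50,994.
Not in labor force = 11,419 + 254 + 2,372 = 14,045 (those not working and not actively searching are outside the labor force — including those who want a job but have given up searching).
Civilian working-age population = 50,994 + 14,045 = 65,039.
Unemployment rate = 2,904 / 50,994 = 5.69%.
Labor force participation rate = 50,994 / 65,039 = 78.41%.

Unemployment rate ≈ 5.69%; labor force participation rate ≈ 78.41%.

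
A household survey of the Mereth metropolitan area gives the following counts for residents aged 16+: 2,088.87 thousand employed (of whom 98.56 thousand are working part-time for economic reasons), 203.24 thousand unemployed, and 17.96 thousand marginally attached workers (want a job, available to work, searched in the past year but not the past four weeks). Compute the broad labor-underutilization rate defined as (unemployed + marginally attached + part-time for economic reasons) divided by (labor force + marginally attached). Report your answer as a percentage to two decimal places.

Broad underutilization rate ≈ 13.84%.

Labor force = 2,088.87 + 203.24 = 2,292.11 thousand.
Numerator = 203.24 + 17.96 + 98.56 = 319.76 thousand.
Denominator = 2,292.11 + 17.96 = 2,310.07 thousand.
Broad rate = 319.76 / 2,310.07 = 13.84%.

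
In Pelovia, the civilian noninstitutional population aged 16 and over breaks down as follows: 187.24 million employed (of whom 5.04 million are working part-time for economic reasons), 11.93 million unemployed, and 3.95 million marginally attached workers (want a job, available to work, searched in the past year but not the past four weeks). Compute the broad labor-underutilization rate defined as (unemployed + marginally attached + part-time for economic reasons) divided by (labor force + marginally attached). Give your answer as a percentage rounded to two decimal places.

Labor force = 187.24 + 11.93 = 199.17 million.
Numerator = 11.93 + 3.95 + 5.04 = 20.92 million.
Denominator = 199.17 + 3.95 = 203.12 million.
Broad rate = 20.92 / 203.12 = 10.30%.

Broad underutilization rate ≈ 10.30%.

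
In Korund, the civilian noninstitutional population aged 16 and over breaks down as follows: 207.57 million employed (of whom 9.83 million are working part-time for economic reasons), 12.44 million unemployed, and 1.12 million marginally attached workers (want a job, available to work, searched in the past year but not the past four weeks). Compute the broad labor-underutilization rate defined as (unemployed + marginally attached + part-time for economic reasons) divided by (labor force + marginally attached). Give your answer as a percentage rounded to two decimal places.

Broad underutilization rate ≈ 10.58%.

Labor force = 207.57 + 12.44 = 220.01 million.
Numerator = 12.44 + 1.12 + 9.83 = 23.39 million.
Denominator = 220.01 + 1.12 = 221.13 million.
Broad rate = 23.39 / 221.13 = 10.58%.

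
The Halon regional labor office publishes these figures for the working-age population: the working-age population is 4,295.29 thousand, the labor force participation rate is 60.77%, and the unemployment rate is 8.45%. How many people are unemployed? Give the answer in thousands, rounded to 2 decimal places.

Labor force = 0.6077 × 4,295.29 = 2,610.25 thousand.
Unemployed = 0.0845 × 2,610.25 ≈ 220.57 thousand.

About 220.57 thousand are unemployed.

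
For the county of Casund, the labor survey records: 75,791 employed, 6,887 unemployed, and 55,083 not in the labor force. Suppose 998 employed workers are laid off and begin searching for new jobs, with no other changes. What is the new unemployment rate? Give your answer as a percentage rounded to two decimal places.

Initially, labor force = 75,791 + 6,887 = 82,678, so u = 6,887/82,678 = 8.33%.
After the change, employed falls and unemployed rises by 998; labor force unchanged → E = 74,793, U = 7,885, labor force = 82,678.
New unemployment rate = 7,885 / 82,678 = 9.54%.

New unemployment rate ≈ 9.54%.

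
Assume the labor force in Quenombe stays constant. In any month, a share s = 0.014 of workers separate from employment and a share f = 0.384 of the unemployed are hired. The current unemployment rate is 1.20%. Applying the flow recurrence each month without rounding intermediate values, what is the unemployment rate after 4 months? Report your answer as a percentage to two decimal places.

Unemployment rate after four months ≈ 3.21%.

With a fixed labor force, u_{t+1} = u_t + s·(1−u_t) − f·u_t = u_t·(1−s−f) + s.
Here 1−s−f = 0.602 and s = 0.014.
u_1 = 0.012000 × 0.602 + 0.014 = 0.021224.
u_2 = 0.021224 × 0.602 + 0.014 = 0.026777.
u_3 = 0.026777 × 0.602 + 0.014 = 0.030120.
u_4 = 0.030120 × 0.602 + 0.014 = 0.032132.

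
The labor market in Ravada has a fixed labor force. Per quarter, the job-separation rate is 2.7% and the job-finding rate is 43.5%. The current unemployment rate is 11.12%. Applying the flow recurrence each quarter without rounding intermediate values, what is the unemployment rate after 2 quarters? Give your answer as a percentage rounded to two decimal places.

With a fixed labor force, u_{t+1} = u_t + s·(1−u_t) − f·u_t = u_t·(1−s−f) + s.
Here 1−s−f = 0.538 and s = 0.027.
u_1 = 0.111200 × 0.538 + 0.027 = 0.086826.
u_2 = 0.086826 × 0.538 + 0.027 = 0.073712.

Unemployment rate after two quarters ≈ 7.37%.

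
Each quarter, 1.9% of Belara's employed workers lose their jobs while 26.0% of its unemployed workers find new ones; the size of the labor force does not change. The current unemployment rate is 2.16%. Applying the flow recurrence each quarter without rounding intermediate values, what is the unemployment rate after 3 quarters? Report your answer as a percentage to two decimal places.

With a fixed labor force, u_{t+1} = u_t + s·(1−u_t) − f·u_t = u_t·(1−s−f) + s.
Here 1−s−f = 0.721 and s = 0.019.
u_1 = 0.021600 × 0.721 + 0.019 = 0.034574.
u_2 = 0.034574 × 0.721 + 0.019 = 0.043928.
u_3 = 0.043928 × 0.721 + 0.019 = 0.050672.

Unemployment rate after three quarters ≈ 5.07%.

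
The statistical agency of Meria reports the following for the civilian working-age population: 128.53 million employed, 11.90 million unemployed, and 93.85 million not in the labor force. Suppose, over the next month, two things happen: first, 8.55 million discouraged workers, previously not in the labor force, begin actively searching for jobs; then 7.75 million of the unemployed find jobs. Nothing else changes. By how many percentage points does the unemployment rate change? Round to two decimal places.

The unemployment rate changes by +0.05 percentage points.

Initially, labor force = 128.53 + 11.90 = 140.43 million, so u = 11.90/140.43 = 8.47%.
After the first change, unemployed and labor force both rise by 8.55 → E = 128.53, U = 20.45, labor force = 148.98 million.
After the second change, unemployed falls and employed rises by 7.75; labor force unchanged → E = 136.28, U = 12.70, labor force = 148.98 million.
New unemployment rate = 12.70 / 148.98 = 8.52%.
Change = 8.52% − 8.47% = +0.05 percentage points.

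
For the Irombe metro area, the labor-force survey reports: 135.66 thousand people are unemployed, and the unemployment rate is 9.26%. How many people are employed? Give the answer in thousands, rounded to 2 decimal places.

Labor force = U / u = 135.66 / 0.0926 ≈ 1,465.01 thousand.
Employed = labor force − unemployed = 1,465.01 − 135.66 = 1,329.35 thousand.

About 1,329.35 thousand are employed.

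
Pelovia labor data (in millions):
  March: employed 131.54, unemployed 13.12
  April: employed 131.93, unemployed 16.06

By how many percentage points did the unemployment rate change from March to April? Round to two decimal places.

The unemployment rate changed by +1.78 percentage points.

March: labor force = 131.54 + 13.12 = 144.66; u = 13.12/144.66 = 9.07%.
April: labor force = 131.93 + 16.06 = 147.99; u = 16.06/147.99 = 10.85%.
Change = 10.85% − 9.07% = +1.78 pp.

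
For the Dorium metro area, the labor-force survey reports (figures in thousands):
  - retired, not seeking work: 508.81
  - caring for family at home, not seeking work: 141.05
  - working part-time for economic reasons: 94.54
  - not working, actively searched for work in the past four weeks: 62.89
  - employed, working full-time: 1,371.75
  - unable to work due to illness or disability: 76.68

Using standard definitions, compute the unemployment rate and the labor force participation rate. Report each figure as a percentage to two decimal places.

Unemployment rate ≈ 4.11%; labor force participation rate ≈ 67.79%.

Employed = 94.54 + 1,371.75 = 1,466.29 thousand (anyone who worked, including part-time for economic reasons, counts as employed).
Unemployed = 62.89 thousand.
Labor force = 1,466.29 + 62.89 = 1,529.18 thousand.
Not in labor force = 508.81 + 141.05 + 76.68 = 726.54 thousand (those not working and not actively searching are outside the labor force).
Civilian working-age population = 1,529.18 + 726.54 = 2,255.72 thousand.
Unemployment rate = 62.89 / 1,529.18 = 4.11%.
Labor force participation rate = 1,529.18 / 2,255.72 = 67.79%.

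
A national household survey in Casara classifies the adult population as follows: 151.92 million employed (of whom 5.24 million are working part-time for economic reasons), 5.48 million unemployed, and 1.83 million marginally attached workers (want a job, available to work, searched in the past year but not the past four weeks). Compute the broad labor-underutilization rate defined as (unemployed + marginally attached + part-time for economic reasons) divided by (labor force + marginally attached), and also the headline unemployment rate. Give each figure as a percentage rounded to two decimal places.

Labor force = 151.92 + 5.48 = 157.40 million.
Numerator = 5.48 + 1.83 + 5.24 = 12.55 million.
Denominator = 157.40 + 1.83 = 159.23 million.
Broad rate = 12.55 / 159.23 = 7.88%.
Headline unemployment rate = 5.48 / 157.40 = 3.48%.

Broad underutilization rate ≈ 7.88%; headline unemployment rate ≈ 3.48%.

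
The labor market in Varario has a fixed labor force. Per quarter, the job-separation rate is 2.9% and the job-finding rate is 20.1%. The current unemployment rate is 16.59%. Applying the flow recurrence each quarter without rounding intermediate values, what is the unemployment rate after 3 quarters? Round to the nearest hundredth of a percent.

Unemployment rate after three quarters ≈ 14.43%.

With a fixed labor force, u_{t+1} = u_t + s·(1−u_t) − f·u_t = u_t·(1−s−f) + s.
Here 1−s−f = 0.770 and s = 0.029.
u_1 = 0.165900 × 0.770 + 0.029 = 0.156743.
u_2 = 0.156743 × 0.770 + 0.029 = 0.149692.
u_3 = 0.149692 × 0.770 + 0.029 = 0.144263.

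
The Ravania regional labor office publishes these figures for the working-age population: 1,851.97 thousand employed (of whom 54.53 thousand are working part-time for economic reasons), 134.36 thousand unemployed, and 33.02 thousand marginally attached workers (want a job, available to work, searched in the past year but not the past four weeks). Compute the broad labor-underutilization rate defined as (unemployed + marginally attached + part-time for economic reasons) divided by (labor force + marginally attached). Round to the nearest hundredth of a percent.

Labor force = 1,851.97 + 134.36 = 1,986.33 thousand.
Numerator = 134.36 + 33.02 + 54.53 = 221.91 thousand.
Denominator = 1,986.33 + 33.02 = 2,019.35 thousand.
Broad rate = 221.91 / 2,019.35 = 10.99%.

Broad underutilization rate ≈ 10.99%.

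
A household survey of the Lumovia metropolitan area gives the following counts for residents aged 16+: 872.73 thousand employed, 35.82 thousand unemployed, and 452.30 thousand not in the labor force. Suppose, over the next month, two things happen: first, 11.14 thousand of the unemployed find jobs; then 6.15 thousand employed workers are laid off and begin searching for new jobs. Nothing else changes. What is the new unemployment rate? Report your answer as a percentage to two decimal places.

Initially, labor force = 872.73 + 35.82 = 908.55 thousand, so u = 35.82/908.55 = 3.94%.
After the first change, unemployed falls and employed rises by 11.14; labor force unchanged → E = 883.87, U = 24.68, labor force = 908.55 thousand.
After the second change, employed falls and unemployed rises by 6.15; labor force unchanged → E = 877.72, U = 30.83, labor force = 908.55 thousand.
New unemployment rate = 30.83 / 908.55 = 3.39%.

New unemployment rate ≈ 3.39%.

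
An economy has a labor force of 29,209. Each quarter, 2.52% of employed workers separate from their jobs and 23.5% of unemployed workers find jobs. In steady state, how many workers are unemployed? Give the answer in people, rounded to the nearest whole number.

Steady-state unemployment rate u* = s/(s+f) = 2.52/(2.52+23.5) = 0.096849.
Unemployed = u* × labor force = 0.096849 × 29,209 ≈ 2,829.

About 2,829 are unemployed in steady state.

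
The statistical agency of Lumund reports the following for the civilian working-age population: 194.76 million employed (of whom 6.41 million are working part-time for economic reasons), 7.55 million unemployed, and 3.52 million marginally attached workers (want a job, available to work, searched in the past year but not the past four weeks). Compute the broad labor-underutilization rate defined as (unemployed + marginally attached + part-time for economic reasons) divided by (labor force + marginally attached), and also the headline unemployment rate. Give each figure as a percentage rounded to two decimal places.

Labor force = 194.76 + 7.55 = 202.31 million.
Numerator = 7.55 + 3.52 + 6.41 = 17.48 million.
Denominator = 202.31 + 3.52 = 205.83 million.
Broad rate = 17.48 / 205.83 = 8.49%.
Headline unemployment rate = 7.55 / 202.31 = 3.73%.

Broad underutilization rate ≈ 8.49%; headline unemployment rate ≈ 3.73%.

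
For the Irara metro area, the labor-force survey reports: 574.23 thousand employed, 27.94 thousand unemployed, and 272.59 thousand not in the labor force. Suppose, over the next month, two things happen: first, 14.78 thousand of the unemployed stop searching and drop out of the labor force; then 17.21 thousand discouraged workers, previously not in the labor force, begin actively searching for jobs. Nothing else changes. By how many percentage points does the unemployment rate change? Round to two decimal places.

Initially, labor force = 574.23 + 27.94 = 602.17 thousand, so u = 27.94/602.17 = 4.64%.
After the first change, unemployed and labor force both fall by 14.78 → E = 574.23, U = 13.16, labor force = 587.39 thousand.
After the second change, unemployed and labor force both rise by 17.21 → E = 574.23, U = 30.37, labor force = 604.60 thousand.
New unemployment rate = 30.37 / 604.60 = 5.02%.
Change = 5.02% − 4.64% = +0.38 percentage points.

The unemployment rate changes by +0.38 percentage points.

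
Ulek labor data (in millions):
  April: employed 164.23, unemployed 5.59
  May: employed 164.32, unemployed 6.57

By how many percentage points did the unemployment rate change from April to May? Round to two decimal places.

The unemployment rate changed by +0.55 percentage points.

April: labor force = 164.23 + 5.59 = 169.82; u = 5.59/169.82 = 3.29%.
May: labor force = 164.32 + 6.57 = 170.89; u = 6.57/170.89 = 3.84%.
Change = 3.84% − 3.29% = +0.55 pp.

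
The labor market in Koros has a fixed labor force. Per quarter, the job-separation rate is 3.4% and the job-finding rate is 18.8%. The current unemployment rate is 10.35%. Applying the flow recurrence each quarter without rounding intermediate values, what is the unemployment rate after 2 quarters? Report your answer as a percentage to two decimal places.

Unemployment rate after two quarters ≈ 12.31%.

With a fixed labor force, u_{t+1} = u_t + s·(1−u_t) − f·u_t = u_t·(1−s−f) + s.
Here 1−s−f = 0.778 and s = 0.034.
u_1 = 0.103500 × 0.778 + 0.034 = 0.114523.
u_2 = 0.114523 × 0.778 + 0.034 = 0.123099.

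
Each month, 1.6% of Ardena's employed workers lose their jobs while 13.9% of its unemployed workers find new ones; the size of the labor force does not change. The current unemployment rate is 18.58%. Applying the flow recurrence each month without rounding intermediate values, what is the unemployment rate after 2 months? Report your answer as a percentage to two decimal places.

Unemployment rate after two months ≈ 16.22%.

With a fixed labor force, u_{t+1} = u_t + s·(1−u_t) − f·u_t = u_t·(1−s−f) + s.
Here 1−s−f = 0.845 and s = 0.016.
u_1 = 0.185800 × 0.845 + 0.016 = 0.173001.
u_2 = 0.173001 × 0.845 + 0.016 = 0.162186.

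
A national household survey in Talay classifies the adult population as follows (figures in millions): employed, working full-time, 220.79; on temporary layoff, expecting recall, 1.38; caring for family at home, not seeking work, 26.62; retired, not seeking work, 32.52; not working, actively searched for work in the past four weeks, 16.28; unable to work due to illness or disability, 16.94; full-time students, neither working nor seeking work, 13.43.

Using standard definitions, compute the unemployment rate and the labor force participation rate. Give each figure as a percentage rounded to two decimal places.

Unemployment rate ≈ 7.41%; labor force participation rate ≈ 72.71%.

Employed = 220.79 million.
Unemployed = 1.38 + 16.28 = 17.66 million (jobless and actively searching, or on temporary layoff).
Labor force = 220.79 + 17.66 = 238.45 million.
Not in labor force = 26.62 + 32.52 + 16.94 + 13.43 = 89.51 million (those not working and not actively searching are outside the labor force).
Civilian working-age population = 238.45 + 89.51 = 327.96 million.
Unemployment rate = 17.66 / 238.45 = 7.41%.
Labor force participation rate = 238.45 / 327.96 = 72.71%.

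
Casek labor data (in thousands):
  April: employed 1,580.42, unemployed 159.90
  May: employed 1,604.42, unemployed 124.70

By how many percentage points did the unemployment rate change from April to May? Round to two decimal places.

April: labor force = 1,580.42 + 159.90 = 1,740.32; u = 159.90/1,740.32 = 9.19%.
May: labor force = 1,604.42 + 124.70 = 1,729.12; u = 124.70/1,729.12 = 7.21%.
Change = 7.21% − 9.19% = −1.98 pp.

The unemployment rate changed by −1.98 percentage points.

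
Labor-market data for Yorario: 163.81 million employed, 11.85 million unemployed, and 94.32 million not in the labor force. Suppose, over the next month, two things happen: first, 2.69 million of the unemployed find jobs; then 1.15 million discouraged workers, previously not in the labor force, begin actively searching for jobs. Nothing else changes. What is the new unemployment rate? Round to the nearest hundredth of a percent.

Initially, labor force = 163.81 + 11.85 = 175.66 million, so u = 11.85/175.66 = 6.75%.
After the first change, unemployed falls and employed rises by 2.69; labor force unchanged → E = 166.50, U = 9.16, labor force = 175.66 million.
After the second change, unemployed and labor force both rise by 1.15 → E = 166.50, U = 10.31, labor force = 176.81 million.
New unemployment rate = 10.31 / 176.81 = 5.83%.

New unemployment rate ≈ 5.83%.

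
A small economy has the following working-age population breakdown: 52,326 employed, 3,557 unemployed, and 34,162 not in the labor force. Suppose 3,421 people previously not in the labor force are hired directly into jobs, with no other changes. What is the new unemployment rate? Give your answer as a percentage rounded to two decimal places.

Initially, labor force = 52,326 + 3,557 = 55,883, so u = 3,557/55,883 = 6.37%.
After the change, employed and labor force both rise by 3,421; unemployed unchanged → E = 55,747, U = 3,557, labor force = 59,304.
New unemployment rate = 3,557 / 59,304 = 6.00%.

New unemployment rate ≈ 6.00%.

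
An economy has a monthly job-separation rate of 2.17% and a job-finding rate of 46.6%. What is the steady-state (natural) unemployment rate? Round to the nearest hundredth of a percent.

At steady state the flows balance: s·E = f·U, so U/(E+U) = s/(s+f).
u* = 2.17 / (2.17 + 46.6) = 2.17 / 48.77 = 4.45%.

Steady-state unemployment rate ≈ 4.45%.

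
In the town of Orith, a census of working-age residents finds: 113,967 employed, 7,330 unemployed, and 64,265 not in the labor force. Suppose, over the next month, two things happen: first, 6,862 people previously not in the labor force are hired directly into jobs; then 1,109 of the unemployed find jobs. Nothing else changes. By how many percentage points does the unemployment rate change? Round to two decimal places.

The unemployment rate changes by −1.19 percentage points.

Initially, labor force = 113,967 + 7,330 = 121,297, so u = 7,330/121,297 = 6.04%.
After the first change, employed and labor force both rise by 6,862; unemployed unchanged → E = 120,829, U = 7,330, labor force = 128,159.
After the second change, unemployed falls and employed rises by 1,109; labor force unchanged → E = 121,938, U = 6,221, labor force = 128,159.
New unemployment rate = 6,221 / 128,159 = 4.85%.
Change = 4.85% − 6.04% = −1.19 percentage points.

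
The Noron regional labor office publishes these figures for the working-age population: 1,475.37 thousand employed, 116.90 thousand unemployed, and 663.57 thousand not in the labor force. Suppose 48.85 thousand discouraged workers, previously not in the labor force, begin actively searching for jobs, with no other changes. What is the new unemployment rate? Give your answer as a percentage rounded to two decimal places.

Initially, labor force = 1,475.37 + 116.90 = 1,592.27 thousand, so u = 116.90/1,592.27 = 7.34%.
After the change, unemployed and labor force both rise by 48.85 → E = 1,475.37, U = 165.75, labor force = 1,641.12 thousand.
New unemployment rate = 165.75 / 1,641.12 = 10.10%.

New unemployment rate ≈ 10.10%.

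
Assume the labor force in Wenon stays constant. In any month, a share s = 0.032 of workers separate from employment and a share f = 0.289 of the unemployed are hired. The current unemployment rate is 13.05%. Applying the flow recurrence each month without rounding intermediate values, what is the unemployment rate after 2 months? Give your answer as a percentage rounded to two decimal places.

With a fixed labor force, u_{t+1} = u_t + s·(1−u_t) − f·u_t = u_t·(1−s−f) + s.
Here 1−s−f = 0.679 and s = 0.032.
u_1 = 0.130500 × 0.679 + 0.032 = 0.120610.
u_2 = 0.120610 × 0.679 + 0.032 = 0.113894.

Unemployment rate after two months ≈ 11.39%.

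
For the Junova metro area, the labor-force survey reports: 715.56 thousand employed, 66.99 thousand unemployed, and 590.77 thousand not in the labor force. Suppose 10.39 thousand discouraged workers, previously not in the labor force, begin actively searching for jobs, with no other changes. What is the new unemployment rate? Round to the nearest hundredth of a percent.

Initially, labor force = 715.56 + 66.99 = 782.55 thousand, so u = 66.99/782.55 = 8.56%.
After the change, unemployed and labor force both rise by 10.39 → E = 715.56, U = 77.38, labor force = 792.94 thousand.
New unemployment rate = 77.38 / 792.94 = 9.76%.

New unemployment rate ≈ 9.76%.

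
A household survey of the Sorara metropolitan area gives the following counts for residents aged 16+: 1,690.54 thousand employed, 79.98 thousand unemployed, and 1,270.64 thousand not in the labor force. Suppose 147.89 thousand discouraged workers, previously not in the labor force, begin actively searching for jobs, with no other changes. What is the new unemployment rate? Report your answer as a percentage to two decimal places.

Initially, labor force = 1,690.54 + 79.98 = 1,770.52 thousand, so u = 79.98/1,770.52 = 4.52%.
After the change, unemployed and labor force both rise by 147.89 → E = 1,690.54, U = 227.87, labor force = 1,918.41 thousand.
New unemployment rate = 227.87 / 1,918.41 = 11.88%.

New unemployment rate ≈ 11.88%.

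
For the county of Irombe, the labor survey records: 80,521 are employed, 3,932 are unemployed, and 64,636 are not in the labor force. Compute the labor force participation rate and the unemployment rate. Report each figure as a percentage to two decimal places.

Labor force participation rate ≈ 56.65%; unemployment rate ≈ 4.66%.

Labor force = employed + unemployed = 80,521 + 3,932 = 84,453.
Working-age population = 84,453 + 64,636 = 149,089.
Unemployment rate = 3,932 / 84,453 = 4.66%.
Labor force participation rate = 84,453 / 149,089 = 56.65%.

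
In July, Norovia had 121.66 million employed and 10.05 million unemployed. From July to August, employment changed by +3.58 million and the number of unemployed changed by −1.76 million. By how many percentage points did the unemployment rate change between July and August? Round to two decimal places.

July: labor force = 121.66 + 10.05 = 131.71; u = 10.05/131.71 = 7.63%.
August: labor force = 125.24 + 8.29 = 133.53; u = 8.29/133.53 = 6.21%.
Change = 6.21% − 7.63% = −1.42 pp.

The unemployment rate changed by −1.42 percentage points.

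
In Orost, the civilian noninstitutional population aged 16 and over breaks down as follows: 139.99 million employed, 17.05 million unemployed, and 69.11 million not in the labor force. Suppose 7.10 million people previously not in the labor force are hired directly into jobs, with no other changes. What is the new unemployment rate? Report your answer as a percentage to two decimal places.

Initially, labor force = 139.99 + 17.05 = 157.04 million, so u = 17.05/157.04 = 10.86%.
After the change, employed and labor force both rise by 7.10; unemployed unchanged → E = 147.09, U = 17.05, labor force = 164.14 million.
New unemployment rate = 17.05 / 164.14 = 10.39%.

New unemployment rate ≈ 10.39%.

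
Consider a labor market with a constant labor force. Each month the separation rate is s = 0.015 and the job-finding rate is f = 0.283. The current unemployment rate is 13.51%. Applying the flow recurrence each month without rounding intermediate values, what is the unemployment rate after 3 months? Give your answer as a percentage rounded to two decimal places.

With a fixed labor force, u_{t+1} = u_t + s·(1−u_t) − f·u_t = u_t·(1−s−f) + s.
Here 1−s−f = 0.702 and s = 0.015.
u_1 = 0.135100 × 0.702 + 0.015 = 0.109840.
u_2 = 0.109840 × 0.702 + 0.015 = 0.092108.
u_3 = 0.092108 × 0.702 + 0.015 = 0.079660.

Unemployment rate after three months ≈ 7.97%.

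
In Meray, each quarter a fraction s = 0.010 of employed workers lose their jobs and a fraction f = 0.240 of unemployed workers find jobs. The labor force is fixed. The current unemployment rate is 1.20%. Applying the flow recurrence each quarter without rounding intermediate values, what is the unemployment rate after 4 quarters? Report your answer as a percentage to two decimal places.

Unemployment rate after four quarters ≈ 3.11%.

With a fixed labor force, u_{t+1} = u_t + s·(1−u_t) − f·u_t = u_t·(1−s−f) + s.
Here 1−s−f = 0.750 and s = 0.010.
u_1 = 0.012000 × 0.750 + 0.010 = 0.019000.
u_2 = 0.019000 × 0.750 + 0.010 = 0.024250.
u_3 = 0.024250 × 0.750 + 0.010 = 0.028188.
u_4 = 0.028188 × 0.750 + 0.010 = 0.031141.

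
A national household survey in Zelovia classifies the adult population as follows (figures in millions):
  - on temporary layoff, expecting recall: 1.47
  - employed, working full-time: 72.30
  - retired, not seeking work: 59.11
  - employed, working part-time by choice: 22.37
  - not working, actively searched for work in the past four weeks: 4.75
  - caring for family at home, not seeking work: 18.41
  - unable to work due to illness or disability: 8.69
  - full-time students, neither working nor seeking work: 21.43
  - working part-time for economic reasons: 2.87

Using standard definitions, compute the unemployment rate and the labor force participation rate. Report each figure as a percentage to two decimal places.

Employed = 72.30 + 22.37 + 2.87 = 97.54 million (anyone who worked, including part-time for economic reasons, counts as employed).
Unemployed = 1.47 + 4.75 = 6.22 million (jobless and actively searching, or on temporary layoff).
Labor force = 97.54 + 6.22 = 103.76 million.
Not in labor force = 59.11 + 18.41 + 8.69 + 21.43 = 107.64 million (those not working and not actively searching are outside the labor force).
Civilian working-age population = 103.76 + 107.64 = 211.40 million.
Unemployment rate = 6.22 / 103.76 = 5.99%.
Labor force participation rate = 103.76 / 211.40 = 49.08%.

Unemployment rate ≈ 5.99%; labor force participation rate ≈ 49.08%.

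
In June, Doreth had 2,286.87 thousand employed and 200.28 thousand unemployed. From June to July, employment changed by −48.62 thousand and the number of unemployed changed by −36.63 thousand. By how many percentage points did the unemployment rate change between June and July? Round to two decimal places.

June: labor force = 2,286.87 + 200.28 = 2,487.15; u = 200.28/2,487.15 = 8.05%.
July: labor force = 2,238.25 + 163.65 = 2,401.90; u = 163.65/2,401.90 = 6.81%.
Change = 6.81% − 8.05% = −1.24 pp.

The unemployment rate changed by −1.24 percentage points.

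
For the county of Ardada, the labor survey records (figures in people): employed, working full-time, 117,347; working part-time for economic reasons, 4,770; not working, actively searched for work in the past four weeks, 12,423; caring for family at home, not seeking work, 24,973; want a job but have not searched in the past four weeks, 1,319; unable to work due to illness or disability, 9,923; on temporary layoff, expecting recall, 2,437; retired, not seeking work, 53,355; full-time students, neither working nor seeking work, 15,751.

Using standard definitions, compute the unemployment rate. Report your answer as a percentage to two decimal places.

Unemployment rate ≈ 10.85%.

Employed = 117,347 + 4,770 = 122,117 (anyone who worked, including part-time for economic reasons, counts as employed).
Unemployed = 12,423 + 2,437 = 14,860 (jobless and actively searching, or on temporary layoff).
Labor force = 122,117 + 14,860 = 136,977.
Unemployment rate = 14,860 / 136,977 = 10.85%.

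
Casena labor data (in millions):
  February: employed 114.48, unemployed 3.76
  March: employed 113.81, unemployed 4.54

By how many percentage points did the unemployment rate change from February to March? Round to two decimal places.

February: labor force = 114.48 + 3.76 = 118.24; u = 3.76/118.24 = 3.18%.
March: labor force = 113.81 + 4.54 = 118.35; u = 4.54/118.35 = 3.84%.
Change = 3.84% − 3.18% = +0.66 pp.

The unemployment rate changed by +0.66 percentage points.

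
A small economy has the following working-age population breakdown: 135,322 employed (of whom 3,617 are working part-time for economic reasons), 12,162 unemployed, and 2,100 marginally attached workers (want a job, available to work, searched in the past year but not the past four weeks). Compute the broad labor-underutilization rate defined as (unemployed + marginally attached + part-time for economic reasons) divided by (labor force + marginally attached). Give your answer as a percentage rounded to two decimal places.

Broad underutilization rate ≈ 11.95%.

Labor force = 135,322 + 12,162 = 147,484.
Numerator = 12,162 + 2,100 + 3,617 = 17,879.
Denominator = 147,484 + 2,100 = 149,584.
Broad rate = 17,879 / 149,584 = 11.95%.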